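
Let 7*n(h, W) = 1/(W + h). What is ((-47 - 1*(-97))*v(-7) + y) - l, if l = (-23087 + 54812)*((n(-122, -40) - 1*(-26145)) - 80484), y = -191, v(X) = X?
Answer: 72403979003/42 ≈ 1.7239e+9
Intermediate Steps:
n(h, W) = 1/(7*(W + h))
l = -72404001725/42 (l = (-23087 + 54812)*((1/(7*(-40 - 122)) - 1*(-26145)) - 80484) = 31725*(((1/7)/(-162) + 26145) - 80484) = 31725*(((1/7)*(-1/162) + 26145) - 80484) = 31725*((-1/1134 + 26145) - 80484) = 31725*(29648429/1134 - 80484) = 31725*(-61620427/1134) = -72404001725/42 ≈ -1.7239e+9)
((-47 - 1*(-97))*v(-7) + y) - l = ((-47 - 1*(-97))*(-7) - 191) - 1*(-72404001725/42) = ((-47 + 97)*(-7) - 191) + 72404001725/42 = (50*(-7) - 191) + 72404001725/42 = (-350 - 191) + 72404001725/42 = -541 + 72404001725/42 = 72403979003/42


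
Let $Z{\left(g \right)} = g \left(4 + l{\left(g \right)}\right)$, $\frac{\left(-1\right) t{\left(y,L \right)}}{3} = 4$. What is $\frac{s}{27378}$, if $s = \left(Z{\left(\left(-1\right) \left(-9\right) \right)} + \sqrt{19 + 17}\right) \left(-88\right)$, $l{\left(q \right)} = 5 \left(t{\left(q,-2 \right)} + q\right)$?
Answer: $\frac{1364}{4563} \approx 0.29893$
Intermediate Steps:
$t{\left(y,L \right)} = -12$ ($t{\left(y,L \right)} = \left(-3\right) 4 = -12$)
$l{\left(q \right)} = -60 + 5 q$ ($l{\left(q \right)} = 5 \left(-12 + q\right) = -60 + 5 q$)
$Z{\left(g \right)} = g \left(-56 + 5 g\right)$ ($Z{\left(g \right)} = g \left(4 + \left(-60 + 5 g\right)\right) = g \left(-56 + 5 g\right)$)
$s = 8184$ ($s = \left(\left(-1\right) \left(-9\right) \left(-56 + 5 \left(\left(-1\right) \left(-9\right)\right)\right) + \sqrt{19 + 17}\right) \left(-88\right) = \left(9 \left(-56 + 5 \cdot 9\right) + \sqrt{36}\right) \left(-88\right) = \left(9 \left(-56 + 45\right) + 6\right) \left(-88\right) = \left(9 \left(-11\right) + 6\right) \left(-88\right) = \left(-99 + 6\right) \left(-88\right) = \left(-93\right) \left(-88\right) = 8184$)
$\frac{s}{27378} = \frac{8184}{27378} = 8184 \cdot \frac{1}{27378} = \frac{1364}{4563}$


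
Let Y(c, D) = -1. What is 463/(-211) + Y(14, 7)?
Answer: -674/211 ≈ -3.1943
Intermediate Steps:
463/(-211) + Y(14, 7) = 463/(-211) - 1 = 463*(-1/211) - 1 = -463/211 - 1 = -674/211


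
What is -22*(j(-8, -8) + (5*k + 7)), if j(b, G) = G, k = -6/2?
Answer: 352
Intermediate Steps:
k = -3 (k = -6*1/2 = -3)
-22*(j(-8, -8) + (5*k + 7)) = -22*(-8 + (5*(-3) + 7)) = -22*(-8 + (-15 + 7)) = -22*(-8 - 8) = -22*(-16) = 352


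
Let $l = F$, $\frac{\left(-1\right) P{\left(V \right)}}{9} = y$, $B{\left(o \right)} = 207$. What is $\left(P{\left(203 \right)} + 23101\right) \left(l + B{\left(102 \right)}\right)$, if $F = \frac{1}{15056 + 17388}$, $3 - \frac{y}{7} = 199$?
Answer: $\frac{238072258141}{32444} \approx 7.3379 \cdot 10^{6}$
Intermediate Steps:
$y = -1372$ ($y = 21 - 1393 = -1372$)
$P{\left(V \right)} = 12348$ ($P{\left(V \right)} = \left(-9\right) \left(-1372\right) = 12348$)
$F = \frac{1}{32444} \approx 3.0822 \cdot 10^{-5}$
$l = \frac{1}{32444} \approx 3.0822 \cdot 10^{-5}$
$\left(P{\left(203 \right)} + 23101\right) \left(l + B{\left(102 \right)}\right) = \left(12348 + 23101\right) \left(\frac{1}{32444} + 207\right) = 35449 \cdot \frac{6715909}{32444} = \frac{238072258141}{32444}$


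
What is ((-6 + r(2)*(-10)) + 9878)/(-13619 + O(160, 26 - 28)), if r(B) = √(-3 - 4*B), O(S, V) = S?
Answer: -9872/13459 + 10*I*√11/13459 ≈ -0.73349 + 0.0024642*I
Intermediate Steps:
((-6 + r(2)*(-10)) + 9878)/(-13619 + O(160, 26 - 28)) = ((-6 + √(-3 - 4*2)*(-10)) + 9878)/(-13619 + 160) = ((-6 + √(-3 - 8)*(-10)) + 9878)/(-13459) = ((-6 + √(-11)*(-10)) + 9878)*(-1/13459) = ((-6 + (I*√11)*(-10)) + 9878)*(-1/13459) = ((-6 - 10*I*√11) + 9878)*(-1/13459) = (9872 - 10*I*√11)*(-1/13459) = -9872/13459 + 10*I*√11/13459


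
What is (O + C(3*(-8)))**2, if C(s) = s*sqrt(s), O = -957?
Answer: 902025 + 91872*I*sqrt(6) ≈ 9.0203e+5 + 2.2504e+5*I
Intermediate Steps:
C(s) = s**(3/2)
(O + C(3*(-8)))**2 = (-957 + (3*(-8))**(3/2))**2 = (-957 + (-24)**(3/2))**2 = (-957 - 48*I*sqrt(6))**2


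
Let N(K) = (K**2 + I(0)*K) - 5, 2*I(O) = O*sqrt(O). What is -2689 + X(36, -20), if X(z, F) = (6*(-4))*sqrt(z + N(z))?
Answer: -2689 - 24*sqrt(1327) ≈ -3563.3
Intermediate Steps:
I(O) = O**(3/2)/2 (I(O) = (O*sqrt(O))/2 = O**(3/2)/2)
N(K) = -5 + K**2 (N(K) = (K**2 + (0**(3/2)/2)*K) - 5 = (K**2 + ((1/2)*0)*K) - 5 = (K**2 + 0*K) - 5 = (K**2 + 0) - 5 = K**2 - 5 = -5 + K**2)
X(z, F) = -24*sqrt(-5 + z + z**2) (X(z, F) = (6*(-4))*sqrt(z + (-5 + z**2)) = -24*sqrt(-5 + z + z**2))
-2689 + X(36, -20) = -2689 - 24*sqrt(-5 + 36 + 36**2) = -2689 - 24*sqrt(-5 + 36 + 1296) = -2689 - 24*sqrt(1327)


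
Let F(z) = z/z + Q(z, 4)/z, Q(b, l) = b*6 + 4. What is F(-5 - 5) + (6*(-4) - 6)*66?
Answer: -9867/5 ≈ -1973.4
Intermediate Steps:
Q(b, l) = 4 + 6*b (Q(b, l) = 6*b + 4 = 4 + 6*b)
F(z) = 1 + (4 + 6*z)/z (F(z) = z/z + (4 + 6*z)/z = 1 + (4 + 6*z)/z)
F(-5 - 5) + (6*(-4) - 6)*66 = (7 + 4/(-5 - 5)) + (6*(-4) - 6)*66 = (7 + 4/(-10)) + (-24 - 6)*66 = (7 + 4*(-1/10)) - 30*66 = (7 - 2/5) - 1980 = 33/5 - 1980 = -9867/5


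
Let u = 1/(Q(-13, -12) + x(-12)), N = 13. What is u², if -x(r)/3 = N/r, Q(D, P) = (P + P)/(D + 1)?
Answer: 16/441 ≈ 0.036281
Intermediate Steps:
Q(D, P) = 2*P/(1 + D) (Q(D, P) = (2*P)/(1 + D) = 2*P/(1 + D))
x(r) = -39/r
u = 4/21 (u = 1/(2*(-12)/(1 - 13) - 39/(-12)) = 1/(2*(-12)/(-12) - 39*(-1/12)) = 1/(2*(-12)*(-1/12) + 13/4) = 1/(2 + 13/4) = 1/(21/4) = 4/21 ≈ 0.19048)
u² = (4/21)² = 16/441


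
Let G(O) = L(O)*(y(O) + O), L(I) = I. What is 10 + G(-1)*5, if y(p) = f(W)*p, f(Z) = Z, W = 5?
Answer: 40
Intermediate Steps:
y(p) = 5*p
G(O) = 6*O² (G(O) = O*(5*O + O) = O*(6*O) = 6*O²)
10 + G(-1)*5 = 10 + (6*(-1)²)*5 = 10 + (6*1)*5 = 10 + 6*5 = 10 + 30 = 40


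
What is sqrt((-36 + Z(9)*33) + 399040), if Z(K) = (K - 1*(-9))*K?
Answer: 5*sqrt(16174) ≈ 635.88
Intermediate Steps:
Z(K) = K*(9 + K) (Z(K) = (K + 9)*K = (9 + K)*K = K*(9 + K))
sqrt((-36 + Z(9)*33) + 399040) = sqrt((-36 + (9*(9 + 9))*33) + 399040) = sqrt((-36 + (9*18)*33) + 399040) = sqrt((-36 + 162*33) + 399040) = sqrt((-36 + 5346) + 399040) = sqrt(5310 + 399040) = sqrt(404350) = 5*sqrt(16174)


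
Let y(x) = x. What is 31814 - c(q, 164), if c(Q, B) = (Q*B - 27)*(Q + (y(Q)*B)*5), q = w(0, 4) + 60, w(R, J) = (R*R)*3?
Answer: -483356566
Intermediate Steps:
w(R, J) = 3*R² (w(R, J) = R²*3 = 3*R²)
q = 60 (q = 3*0² + 60 = 3*0 + 60 = 0 + 60 = 60)
c(Q, B) = (-27 + B*Q)*(Q + 5*B*Q) (c(Q, B) = (Q*B - 27)*(Q + (Q*B)*5) = (B*Q - 27)*(Q + (B*Q)*5) = (-27 + B*Q)*(Q + 5*B*Q))
31814 - c(q, 164) = 31814 - 60*(-27 - 135*164 + 164*60 + 5*60*164²) = 31814 - 60*(-27 - 22140 + 9840 + 5*60*26896) = 31814 - 60*(-27 - 22140 + 9840 + 8068800) = 31814 - 60*8056473 = 31814 - 1*483388380 = 31814 - 483388380 = -483356566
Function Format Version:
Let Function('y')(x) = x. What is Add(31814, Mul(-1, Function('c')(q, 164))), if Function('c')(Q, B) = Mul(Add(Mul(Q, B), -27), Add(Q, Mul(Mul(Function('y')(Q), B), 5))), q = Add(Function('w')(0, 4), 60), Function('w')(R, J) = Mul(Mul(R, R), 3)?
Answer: -483356566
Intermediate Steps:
Function('w')(R, J) = Mul(3, Pow(R, 2)) (Function('w')(R, J) = Mul(Pow(R, 2), 3) = Mul(3, Pow(R, 2)))
q = 60 (q = Add(Mul(3, Pow(0, 2)), 60) = Add(Mul(3, 0), 60) = Add(0, 60) = 60)
Function('c')(Q, B) = Mul(Add(-27, Mul(B, Q)), Add(Q, Mul(5, B, Q))) (Function('c')(Q, B) = Mul(Add(Mul(Q, B), -27), Add(Q, Mul(Mul(Q, B), 5))) = Mul(Add(Mul(B, Q), -27), Add(Q, Mul(Mul(B, Q), 5))) = Mul(Add(-27, Mul(B, Q)), Add(Q, Mul(5, B, Q))))
Add(31814, Mul(-1, Function('c')(q, 164))) = Add(31814, Mul(-1, Mul(60, Add(-27, Mul(-135, 164), Mul(164, 60), Mul(5, 60, Pow(164, 2)))))) = Add(31814, Mul(-1, Mul(60, Add(-27, -22140, 9840, Mul(5, 60, 26896))))) = Add(31814, Mul(-1, Mul(60, Add(-27, -22140, 9840, 8068800)))) = Add(31814, Mul(-1, Mul(60, 8056473))) = Add(31814, Mul(-1, 483388380)) = Add(31814, -483388380) = -483356566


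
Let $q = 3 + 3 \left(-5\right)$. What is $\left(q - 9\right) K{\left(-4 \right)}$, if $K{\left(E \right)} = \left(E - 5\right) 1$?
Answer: $189$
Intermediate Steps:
$K{\left(E \right)} = -5 + E$ ($K{\left(E \right)} = \left(-5 + E\right) 1 = -5 + E$)
$q = -12$ ($q = 3 - 15 = -12$)
$\left(q - 9\right) K{\left(-4 \right)} = \left(-12 - 9\right) \left(-5 - 4\right) = \left(-21\right) \left(-9\right) = 189$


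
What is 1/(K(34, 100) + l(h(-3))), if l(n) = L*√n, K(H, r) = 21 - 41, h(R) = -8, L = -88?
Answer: I/(4*(-5*I + 44*√2)) ≈ -0.00032076 + 0.0039919*I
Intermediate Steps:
K(H, r) = -20
l(n) = -88*√n
1/(K(34, 100) + l(h(-3))) = 1/(-20 - 176*I*√2)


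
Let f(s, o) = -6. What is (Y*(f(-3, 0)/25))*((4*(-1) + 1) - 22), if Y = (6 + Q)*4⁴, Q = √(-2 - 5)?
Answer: 9216 + 1536*I*√7 ≈ 9216.0 + 4063.9*I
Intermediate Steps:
Q = I*√7 (Q = √(-7) = I*√7 ≈ 2.6458*I)
Y = 1536 + 256*I*√7 (Y = (6 + I*√7)*4⁴ = (6 + I*√7)*256 = 1536 + 256*I*√7 ≈ 1536.0 + 677.31*I)
(Y*(f(-3, 0)/25))*((4*(-1) + 1) - 22) = ((1536 + 256*I*√7)*(-6/25))*((4*(-1) + 1) - 22) = ((1536 + 256*I*√7)*(-6*1/25))*((-4 + 1) - 22) = ((1536 + 256*I*√7)*(-6/25))*(-3 - 22) = (-9216/25 - 1536*I*√7/25)*(-25) = 9216 + 1536*I*√7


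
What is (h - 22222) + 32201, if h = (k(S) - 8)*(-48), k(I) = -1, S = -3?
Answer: 10411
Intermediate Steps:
h = 432 (h = (-1 - 8)*(-48) = -9*(-48) = 432)
(h - 22222) + 32201 = (432 - 22222) + 32201 = -21790 + 32201 = 10411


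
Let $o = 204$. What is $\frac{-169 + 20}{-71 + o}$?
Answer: $- \frac{149}{133} \approx -1.1203$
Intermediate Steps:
$\frac{-169 + 20}{-71 + o} = \frac{-169 + 20}{-71 + 204} = - \frac{149}{133}$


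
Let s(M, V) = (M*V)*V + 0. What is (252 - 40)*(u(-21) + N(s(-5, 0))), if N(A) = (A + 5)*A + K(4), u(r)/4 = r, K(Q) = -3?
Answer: -18444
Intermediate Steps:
u(r) = 4*r
s(M, V) = M*V² (s(M, V) = M*V² + 0 = M*V²)
N(A) = -3 + A*(5 + A) (N(A) = (A + 5)*A - 3 = (5 + A)*A - 3 = A*(5 + A) - 3 = -3 + A*(5 + A))
(252 - 40)*(u(-21) + N(s(-5, 0))) = (252 - 40)*(4*(-21) + (-3 + (-5*0²)² + 5*(-5*0²))) = 212*(-84 + (-3 + (-5*0)² + 5*(-5*0))) = 212*(-84 + (-3 + 0² + 5*0)) = 212*(-84 + (-3 + 0 + 0)) = 212*(-84 - 3) = 212*(-87) = -18444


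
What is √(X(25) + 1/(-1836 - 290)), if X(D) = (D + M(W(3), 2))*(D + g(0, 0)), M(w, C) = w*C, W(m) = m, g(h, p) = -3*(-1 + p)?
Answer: √3923250242/2126 ≈ 29.462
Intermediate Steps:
g(h, p) = 3 - 3*p
M(w, C) = C*w
X(D) = (3 + D)*(6 + D) (X(D) = (D + 2*3)*(D + (3 - 3*0)) = (D + 6)*(D + (3 + 0)) = (6 + D)*(D + 3) = (6 + D)*(3 + D) = (3 + D)*(6 + D))
√(X(25) + 1/(-1836 - 290)) = √((18 + 25² + 9*25) + 1/(-1836 - 290)) = √((18 + 625 + 225) + 1/(-2126)) = √(868 - 1/2126) = √(1845367/2126) = √3923250242/2126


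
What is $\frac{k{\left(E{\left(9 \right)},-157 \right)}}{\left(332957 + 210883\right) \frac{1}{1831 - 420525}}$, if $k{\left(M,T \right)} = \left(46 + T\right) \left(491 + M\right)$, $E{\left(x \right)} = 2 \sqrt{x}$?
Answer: $\frac{3849681983}{90640} \approx 42472.0$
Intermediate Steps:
$\frac{k{\left(E{\left(9 \right)},-157 \right)}}{\left(332957 + 210883\right) \frac{1}{1831 - 420525}} = \frac{22586 + 46 \cdot 2 \sqrt{9} + 491 \left(-157\right) + 2 \sqrt{9} \left(-157\right)}{\left(332957 + 210883\right) \frac{1}{1831 - 420525}} = \frac{22586 + 46 \cdot 2 \cdot 3 - 77087 + 2 \cdot 3 \left(-157\right)}{543840 \frac{1}{-418694}} = \frac{22586 + 46 \cdot 6 - 77087 + 6 \left(-157\right)}{543840 \left(- \frac{1}{418694}\right)} = \frac{22586 + 276 - 77087 - 942}{- \frac{271920}{209347}} = \left(-55167\right) \left(- \frac{209347}{271920}\right) = \frac{3849681983}{90640}$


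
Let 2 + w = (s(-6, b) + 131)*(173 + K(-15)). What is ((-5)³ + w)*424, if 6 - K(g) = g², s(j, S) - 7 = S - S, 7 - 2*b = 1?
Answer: -2745400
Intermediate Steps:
b = 3 (b = 7/2 - ½*1 = 7/2 - ½ = 3)
s(j, S) = 7 (s(j, S) = 7 + (S - S) = 7 + 0 = 7)
K(g) = 6 - g²
w = -6350 (w = -2 + (7 + 131)*(173 + (6 - 1*(-15)²)) = -2 + 138*(173 + (6 - 1*225)) = -2 + 138*(173 + (6 - 225)) = -2 + 138*(173 - 219) = -2 + 138*(-46) = -2 - 6348 = -6350)
((-5)³ + w)*424 = ((-5)³ - 6350)*424 = (-125 - 6350)*424 = -6475*424 = -2745400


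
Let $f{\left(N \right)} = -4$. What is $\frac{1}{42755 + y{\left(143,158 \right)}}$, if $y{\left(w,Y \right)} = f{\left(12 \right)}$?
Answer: $\frac{1}{42751} \approx 2.3391 \cdot 10^{-5}$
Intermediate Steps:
$y{\left(w,Y \right)} = -4$
$\frac{1}{42755 + y{\left(143,158 \right)}} = \frac{1}{42755 - 4} = \frac{1}{42751}$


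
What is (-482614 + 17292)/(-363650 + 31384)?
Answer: 21151/15103 ≈ 1.4004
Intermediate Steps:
(-482614 + 17292)/(-363650 + 31384) = -465322/(-332266) = -465322*(-1/332266) = 21151/15103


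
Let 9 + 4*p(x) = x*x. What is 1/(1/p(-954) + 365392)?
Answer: 910107/332545816948 ≈ 2.7368e-6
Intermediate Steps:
p(x) = -9/4 + x²/4 (p(x) = -9/4 + (x*x)/4 = -9/4 + x²/4)
1/(1/p(-954) + 365392) = 1/(1/(-9/4 + (¼)*(-954)²) + 365392) = 1/(1/(-9/4 + (¼)*910116) + 365392) = 1/(1/(-9/4 + 227529) + 365392) = 1/(1/(910107/4) + 365392) = 1/(4/910107 + 365392) = 1/(332545816948/910107) = 910107/332545816948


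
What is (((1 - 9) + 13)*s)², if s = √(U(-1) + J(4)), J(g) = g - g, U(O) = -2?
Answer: -50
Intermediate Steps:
J(g) = 0
s = I*√2 (s = √(-2 + 0) = √(-2) = I*√2 ≈ 1.4142*I)
(((1 - 9) + 13)*s)² = (((1 - 9) + 13)*(I*√2))² = ((-8 + 13)*(I*√2))² = (5*(I*√2))² = (5*I*√2)² = -50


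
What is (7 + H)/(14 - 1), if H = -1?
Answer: 6/13 ≈ 0.46154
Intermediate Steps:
(7 + H)/(14 - 1) = (7 - 1)/(14 - 1) = 6/13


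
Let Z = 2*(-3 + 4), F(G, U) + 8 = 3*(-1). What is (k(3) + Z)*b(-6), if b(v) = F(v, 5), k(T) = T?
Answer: -55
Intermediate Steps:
F(G, U) = -11 (F(G, U) = -8 + 3*(-1) = -8 - 3 = -11)
b(v) = -11
Z = 2 (Z = 2*1 = 2)
(k(3) + Z)*b(-6) = (3 + 2)*(-11) = 5*(-11) = -55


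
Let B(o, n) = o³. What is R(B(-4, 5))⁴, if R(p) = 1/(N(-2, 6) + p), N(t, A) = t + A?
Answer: 1/12960000 ≈ 7.7161e-8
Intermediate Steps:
N(t, A) = A + t
R(p) = 1/(4 + p) (R(p) = 1/((6 - 2) + p) = 1/(4 + p))
R(B(-4, 5))⁴ = (1/(4 + (-4)³))⁴ = (1/(4 - 64))⁴ = (1/(-60))⁴ = (-1/60)⁴ = 1/12960000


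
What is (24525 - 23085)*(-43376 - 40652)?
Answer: -121000320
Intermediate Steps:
(24525 - 23085)*(-43376 - 40652) = 1440*(-84028) = -121000320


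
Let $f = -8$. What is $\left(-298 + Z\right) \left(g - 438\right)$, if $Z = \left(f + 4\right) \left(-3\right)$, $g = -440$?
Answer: $251108$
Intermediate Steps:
$Z = 12$ ($Z = \left(-8 + 4\right) \left(-3\right) = \left(-4\right) \left(-3\right) = 12$)
$\left(-298 + Z\right) \left(g - 438\right) = \left(-298 + 12\right) \left(-440 - 438\right) = \left(-286\right) \left(-878\right) = 251108$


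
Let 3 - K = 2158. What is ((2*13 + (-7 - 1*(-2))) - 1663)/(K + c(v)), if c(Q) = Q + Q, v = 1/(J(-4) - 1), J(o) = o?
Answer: 8210/10777 ≈ 0.76181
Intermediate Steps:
v = -⅕ (v = 1/(-4 - 1) = 1/(-5) = -⅕ ≈ -0.20000)
c(Q) = 2*Q
K = -2155 (K = 3 - 1*2158 = 3 - 2158 = -2155)
((2*13 + (-7 - 1*(-2))) - 1663)/(K + c(v)) = ((2*13 + (-7 - 1*(-2))) - 1663)/(-2155 + 2*(-⅕)) = ((26 + (-7 + 2)) - 1663)/(-2155 - ⅖) = ((26 - 5) - 1663)/(-10777/5) = (21 - 1663)*(-5/10777) = -1642*(-5/10777) = 8210/10777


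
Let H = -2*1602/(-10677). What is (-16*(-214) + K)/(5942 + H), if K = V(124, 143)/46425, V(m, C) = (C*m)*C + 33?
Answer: 574760381131/981825890550 ≈ 0.58540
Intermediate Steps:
V(m, C) = 33 + m*C² (V(m, C) = m*C² + 33 = 33 + m*C²)
H = 1068/3559 (H = -3204*(-1/10677) = 1068/3559 ≈ 0.30008)
K = 2535709/46425 (K = (33 + 124*143²)/46425 = (33 + 124*20449)*(1/46425) = (33 + 2535676)*(1/46425) = 2535709*(1/46425) = 2535709/46425 ≈ 54.619)
(-16*(-214) + K)/(5942 + H) = (-16*(-214) + 2535709/46425)/(5942 + 1068/3559) = (3424 + 2535709/46425)/(21148646/3559) = (161494909/46425)*(3559/21148646) = 574760381131/981825890550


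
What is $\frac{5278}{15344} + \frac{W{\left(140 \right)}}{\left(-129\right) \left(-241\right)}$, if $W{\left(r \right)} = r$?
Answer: $\frac{11873993}{34073544} \approx 0.34848$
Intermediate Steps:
$\frac{5278}{15344} + \frac{W{\left(140 \right)}}{\left(-129\right) \left(-241\right)} = \frac{5278}{15344} + \frac{140}{\left(-129\right) \left(-241\right)} = 5278 \cdot \frac{1}{15344} + \frac{140}{31089} = \frac{377}{1096} + 140 \cdot \frac{1}{31089} = \frac{377}{1096} + \frac{140}{31089} = \frac{11873993}{34073544}$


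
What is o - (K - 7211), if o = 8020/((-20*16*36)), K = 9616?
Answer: -1385681/576 ≈ -2405.7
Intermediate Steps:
o = -401/576 (o = 8020/((-320*36)) = 8020/(-11520) = 8020*(-1/11520) = -401/576 ≈ -0.69618)
o - (K - 7211) = -401/576 - (9616 - 7211) = -401/576 - 1*2405 = -401/576 - 2405 = -1385681/576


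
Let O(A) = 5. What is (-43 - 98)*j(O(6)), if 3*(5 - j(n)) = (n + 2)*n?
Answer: 940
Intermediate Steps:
j(n) = 5 - n*(2 + n)/3 (j(n) = 5 - (n + 2)*n/3 = 5 - (2 + n)*n/3 = 5 - n*(2 + n)/3)
(-43 - 98)*j(O(6)) = (-43 - 98)*(5 - ⅔*5 - ⅓*5²) = -141*(5 - 10/3 - ⅓*25) = -141*(5 - 10/3 - 25/3) = -141*(-20/3) = 940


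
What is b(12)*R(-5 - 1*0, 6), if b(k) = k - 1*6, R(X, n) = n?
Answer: 36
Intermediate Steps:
b(k) = -6 + k (b(k) = k - 6 = -6 + k)
b(12)*R(-5 - 1*0, 6) = (-6 + 12)*6 = 6*6 = 36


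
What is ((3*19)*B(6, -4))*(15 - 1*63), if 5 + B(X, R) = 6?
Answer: -2736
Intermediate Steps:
B(X, R) = 1 (B(X, R) = -5 + 6 = 1)
((3*19)*B(6, -4))*(15 - 1*63) = ((3*19)*1)*(15 - 1*63) = (57*1)*(15 - 63) = 57*(-48) = -2736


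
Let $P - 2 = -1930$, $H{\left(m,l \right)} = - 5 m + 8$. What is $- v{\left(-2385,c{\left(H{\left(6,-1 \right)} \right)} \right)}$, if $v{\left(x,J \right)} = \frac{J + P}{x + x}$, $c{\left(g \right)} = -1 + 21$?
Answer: $- \frac{2}{5} \approx -0.4$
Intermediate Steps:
$H{\left(m,l \right)} = 8 - 5 m$
$P = -1928$ ($P = 2 - 1930 = -1928$)
$c{\left(g \right)} = 20$
$v{\left(x,J \right)} = \frac{-1928 + J}{2 x}$ ($v{\left(x,J \right)} = \frac{J - 1928}{x + x} = \frac{-1928 + J}{2 x}$)
$- v{\left(-2385,c{\left(H{\left(6,-1 \right)} \right)} \right)} = - \frac{-1928 + 20}{2 \left(-2385\right)} = - \frac{\left(-1\right) \left(-1908\right)}{2 \cdot 2385} = \left(-1\right) \frac{2}{5} = - \frac{2}{5}$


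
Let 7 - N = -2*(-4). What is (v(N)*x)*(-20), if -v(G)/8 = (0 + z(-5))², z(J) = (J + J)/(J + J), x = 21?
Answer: 3360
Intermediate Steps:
N = -1 (N = 7 - (-2)*(-4) = 7 - 1*8 = 7 - 8 = -1)
z(J) = 1 (z(J) = (2*J)/((2*J)) = (2*J)*(1/(2*J)) = 1)
v(G) = -8 (v(G) = -8*(0 + 1)² = -8*1² = -8*1 = -8)
(v(N)*x)*(-20) = -8*21*(-20) = -168*(-20) = 3360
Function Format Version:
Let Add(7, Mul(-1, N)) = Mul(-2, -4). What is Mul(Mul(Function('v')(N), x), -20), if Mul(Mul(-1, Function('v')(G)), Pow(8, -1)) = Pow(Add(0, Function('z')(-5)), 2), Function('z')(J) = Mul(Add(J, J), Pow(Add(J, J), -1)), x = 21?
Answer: 3360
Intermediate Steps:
N = -1 (N = Add(7, Mul(-1, Mul(-2, -4))) = Add(7, Mul(-1, 8)) = Add(7, -8) = -1)
Function('z')(J) = 1 (Function('z')(J) = Mul(Mul(2, J), Pow(Mul(2, J), -1)) = Mul(Mul(2, J), Mul(Rational(1, 2), Pow(J, -1))) = 1)
Function('v')(G) = -8 (Function('v')(G) = Mul(-8, Pow(Add(0, 1), 2)) = Mul(-8, Pow(1, 2)) = Mul(-8, 1) = -8)
Mul(Mul(Function('v')(N), x), -20) = Mul(Mul(-8, 21), -20) = Mul(-168, -20) = 3360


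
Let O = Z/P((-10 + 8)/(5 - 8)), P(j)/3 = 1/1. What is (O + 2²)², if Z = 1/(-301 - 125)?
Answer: 26122321/1633284 ≈ 15.994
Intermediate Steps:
P(j) = 3 (P(j) = 3/1 = 3*1 = 3)
Z = -1/426 (Z = 1/(-426) = -1/426 ≈ -0.0023474)
O = -1/1278 (O = -1/426/3 = -1/426*⅓ = -1/1278 ≈ -0.00078247)
(O + 2²)² = (-1/1278 + 2²)² = (-1/1278 + 4)² = (5111/1278)² = 26122321/1633284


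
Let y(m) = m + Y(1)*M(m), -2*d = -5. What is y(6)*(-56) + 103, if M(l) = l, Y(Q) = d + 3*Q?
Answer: -2081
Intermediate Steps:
d = 5/2 (d = -½*(-5) = 5/2 ≈ 2.5000)
Y(Q) = 5/2 + 3*Q
y(m) = 13*m/2 (y(m) = m + (5/2 + 3*1)*m = m + (5/2 + 3)*m = m + 11*m/2 = 13*m/2)
y(6)*(-56) + 103 = ((13/2)*6)*(-56) + 103 = 39*(-56) + 103 = -2184 + 103 = -2081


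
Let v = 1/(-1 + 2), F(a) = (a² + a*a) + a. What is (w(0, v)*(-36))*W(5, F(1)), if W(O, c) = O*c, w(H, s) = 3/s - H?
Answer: -1620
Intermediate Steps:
F(a) = a + 2*a² (F(a) = (a² + a²) + a = 2*a² + a = a + 2*a²)
v = 1 (v = 1/1 = 1)
w(H, s) = -H + 3/s
(w(0, v)*(-36))*W(5, F(1)) = ((-1*0 + 3/1)*(-36))*(5*(1*(1 + 2*1))) = ((0 + 3*1)*(-36))*(5*(1*(1 + 2))) = ((0 + 3)*(-36))*(5*(1*3)) = (3*(-36))*(5*3) = -108*15 = -1620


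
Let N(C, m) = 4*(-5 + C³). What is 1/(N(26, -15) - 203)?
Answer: 1/70081 ≈ 1.4269e-5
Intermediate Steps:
N(C, m) = -20 + 4*C³
1/(N(26, -15) - 203) = 1/((-20 + 4*26³) - 203) = 1/((-20 + 4*17576) - 203) = 1/((-20 + 70304) - 203) = 1/(70284 - 203) = 1/70081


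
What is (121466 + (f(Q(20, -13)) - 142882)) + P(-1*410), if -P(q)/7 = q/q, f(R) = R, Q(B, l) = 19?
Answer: -21404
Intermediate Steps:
P(q) = -7 (P(q) = -7*q/q = -7*1 = -7)
(121466 + (f(Q(20, -13)) - 142882)) + P(-1*410) = (121466 + (19 - 142882)) - 7 = (121466 - 142863) - 7 = -21397 - 7 = -21404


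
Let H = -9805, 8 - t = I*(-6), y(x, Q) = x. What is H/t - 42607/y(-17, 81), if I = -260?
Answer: 66292749/26384 ≈ 2512.6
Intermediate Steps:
t = -1552 (t = 8 - (-260)*(-6) = 8 - 1*1560 = 8 - 1560 = -1552)
H/t - 42607/y(-17, 81) = -9805/(-1552) - 42607/(-17) = -9805*(-1/1552) - 42607*(-1/17) = 9805/1552 + 42607/17 = 66292749/26384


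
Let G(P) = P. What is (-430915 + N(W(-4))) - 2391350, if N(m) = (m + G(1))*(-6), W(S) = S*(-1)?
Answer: -2822295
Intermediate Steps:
W(S) = -S
N(m) = -6 - 6*m (N(m) = (m + 1)*(-6) = (1 + m)*(-6) = -6 - 6*m)
(-430915 + N(W(-4))) - 2391350 = (-430915 + (-6 - (-6)*(-4))) - 2391350 = (-430915 + (-6 - 6*4)) - 2391350 = (-430915 + (-6 - 24)) - 2391350 = (-430915 - 30) - 2391350 = -430945 - 2391350 = -2822295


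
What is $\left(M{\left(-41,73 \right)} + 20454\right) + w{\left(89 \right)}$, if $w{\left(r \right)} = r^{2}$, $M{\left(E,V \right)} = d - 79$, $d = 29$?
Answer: $28325$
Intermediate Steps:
$M{\left(E,V \right)} = -50$ ($M{\left(E,V \right)} = 29 - 79 = -50$)
$\left(M{\left(-41,73 \right)} + 20454\right) + w{\left(89 \right)} = \left(-50 + 20454\right) + 89^{2} = 20404 + 7921 = 28325$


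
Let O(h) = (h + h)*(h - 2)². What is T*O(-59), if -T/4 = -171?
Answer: -300329352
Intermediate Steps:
T = 684 (T = -4*(-171) = 684)
O(h) = 2*h*(-2 + h)² (O(h) = (2*h)*(-2 + h)² = 2*h*(-2 + h)²)
T*O(-59) = 684*(2*(-59)*(-2 - 59)²) = 684*(2*(-59)*(-61)²) = 684*(2*(-59)*3721) = 684*(-439078) = -300329352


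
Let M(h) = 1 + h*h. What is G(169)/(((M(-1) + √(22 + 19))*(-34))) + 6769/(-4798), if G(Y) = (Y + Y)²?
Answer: 543885011/3017942 - 57122*√41/629 ≈ -401.28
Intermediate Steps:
M(h) = 1 + h²
G(Y) = 4*Y² (G(Y) = (2*Y)² = 4*Y²)
G(169)/(((M(-1) + √(22 + 19))*(-34))) + 6769/(-4798) = (4*169²)/((((1 + (-1)²) + √(22 + 19))*(-34))) + 6769/(-4798) = (4*28561)/((((1 + 1) + √41)*(-34))) + 6769*(-1/4798) = 114244/(((2 + √41)*(-34))) - 6769/4798 = 114244/(-68 - 34*√41) - 6769/4798 = -6769/4798 + 114244/(-68 - 34*√41)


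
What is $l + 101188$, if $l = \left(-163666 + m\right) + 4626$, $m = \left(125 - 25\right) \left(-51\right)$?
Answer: $-62952$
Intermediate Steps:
$m = -5100$ ($m = 100 \left(-51\right) = -5100$)
$l = -164140$ ($l = \left(-163666 - 5100\right) + 4626 = -168766 + 4626 = -164140$)
$l + 101188 = -164140 + 101188 = -62952$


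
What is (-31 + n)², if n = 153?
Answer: 14884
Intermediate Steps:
(-31 + n)² = (-31 + 153)² = 122² = 14884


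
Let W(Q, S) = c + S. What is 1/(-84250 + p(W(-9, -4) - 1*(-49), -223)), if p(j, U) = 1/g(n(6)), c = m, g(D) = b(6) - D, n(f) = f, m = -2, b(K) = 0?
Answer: -6/505501 ≈ -1.1869e-5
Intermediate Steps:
g(D) = -D (g(D) = 0 - D = -D)
c = -2
W(Q, S) = -2 + S
p(j, U) = -1/6 (p(j, U) = 1/(-1*6) = 1/(-6) = -1/6)
1/(-84250 + p(W(-9, -4) - 1*(-49), -223)) = 1/(-84250 - 1/6) = 1/(-505501/6) = -6/505501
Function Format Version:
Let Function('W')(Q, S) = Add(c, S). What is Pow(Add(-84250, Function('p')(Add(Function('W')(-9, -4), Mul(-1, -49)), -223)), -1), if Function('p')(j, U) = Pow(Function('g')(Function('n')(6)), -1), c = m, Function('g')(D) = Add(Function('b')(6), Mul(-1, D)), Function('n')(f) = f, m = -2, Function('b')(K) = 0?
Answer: Rational(-6, 505501) ≈ -1.1869e-5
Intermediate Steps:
Function('g')(D) = Mul(-1, D) (Function('g')(D) = Add(0, Mul(-1, D)) = Mul(-1, D))
c = -2
Function('W')(Q, S) = Add(-2, S)
Function('p')(j, U) = Rational(-1, 6) (Function('p')(j, U) = Pow(Mul(-1, 6), -1) = Pow(-6, -1) = Rational(-1, 6))
Pow(Add(-84250, Function('p')(Add(Function('W')(-9, -4), Mul(-1, -49)), -223)), -1) = Pow(Add(-84250, Rational(-1, 6)), -1) = Pow(Rational(-505501, 6), -1) = Rational(-6, 505501)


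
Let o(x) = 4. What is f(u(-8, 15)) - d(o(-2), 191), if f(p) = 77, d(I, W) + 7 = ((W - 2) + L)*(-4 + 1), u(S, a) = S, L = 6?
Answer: 669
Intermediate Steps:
d(I, W) = -19 - 3*W (d(I, W) = -7 + ((W - 2) + 6)*(-4 + 1) = -7 + ((-2 + W) + 6)*(-3) = -7 + (4 + W)*(-3) = -7 + (-12 - 3*W) = -19 - 3*W)
f(u(-8, 15)) - d(o(-2), 191) = 77 - (-19 - 3*191) = 77 - (-19 - 573) = 77 - 1*(-592) = 77 + 592 = 669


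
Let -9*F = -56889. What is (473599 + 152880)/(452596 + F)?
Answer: 626479/458917 ≈ 1.3651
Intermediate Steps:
F = 6321 (F = -⅑*(-56889) = 6321)
(473599 + 152880)/(452596 + F) = (473599 + 152880)/(452596 + 6321) = 626479/458917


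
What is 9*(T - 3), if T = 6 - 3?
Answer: 0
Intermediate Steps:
T = 3
9*(T - 3) = 9*(3 - 3) = 9*0 = 0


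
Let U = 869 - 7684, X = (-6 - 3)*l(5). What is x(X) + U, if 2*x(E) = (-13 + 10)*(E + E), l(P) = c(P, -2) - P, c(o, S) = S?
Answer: -7004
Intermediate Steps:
l(P) = -2 - P
X = 63 (X = (-6 - 3)*(-2 - 1*5) = -9*(-2 - 5) = -9*(-7) = 63)
x(E) = -3*E (x(E) = ((-13 + 10)*(E + E))/2 = (-6*E)/2 = -3*E)
U = -6815
x(X) + U = -3*63 - 6815 = -189 - 6815 = -7004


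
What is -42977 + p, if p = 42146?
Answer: -831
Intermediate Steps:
-42977 + p = -42977 + 42146 = -831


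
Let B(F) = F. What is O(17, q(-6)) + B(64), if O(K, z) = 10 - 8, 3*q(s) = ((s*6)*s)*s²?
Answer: 66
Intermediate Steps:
q(s) = 2*s⁴ (q(s) = (((s*6)*s)*s²)/3 = (((6*s)*s)*s²)/3 = ((6*s²)*s²)/3 = (6*s⁴)/3 = 2*s⁴)
O(K, z) = 2
O(17, q(-6)) + B(64) = 2 + 64 = 66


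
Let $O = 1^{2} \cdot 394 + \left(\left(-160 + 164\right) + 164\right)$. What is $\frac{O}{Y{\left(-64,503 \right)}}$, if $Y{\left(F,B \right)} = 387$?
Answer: $\frac{562}{387} \approx 1.4522$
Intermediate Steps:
$O = 562$ ($O = 1 \cdot 394 + \left(4 + 164\right) = 394 + 168 = 562$)
$\frac{O}{Y{\left(-64,503 \right)}} = \frac{562}{387}$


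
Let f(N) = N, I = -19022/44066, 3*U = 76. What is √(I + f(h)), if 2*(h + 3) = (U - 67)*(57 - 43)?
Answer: I*√1289307594795/66099 ≈ 17.178*I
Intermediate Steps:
U = 76/3 (U = (⅓)*76 = 76/3 ≈ 25.333)
I = -9511/22033 (I = -19022*1/44066 = -9511/22033 ≈ -0.43167)
h = -884/3 (h = -3 + ((76/3 - 67)*(57 - 43))/2 = -3 + (-125/3*14)/2 = -3 + (½)*(-1750/3) = -3 - 875/3 = -884/3 ≈ -294.67)
√(I + f(h)) = √(-9511/22033 - 884/3) = √(-19505705/66099) = I*√1289307594795/66099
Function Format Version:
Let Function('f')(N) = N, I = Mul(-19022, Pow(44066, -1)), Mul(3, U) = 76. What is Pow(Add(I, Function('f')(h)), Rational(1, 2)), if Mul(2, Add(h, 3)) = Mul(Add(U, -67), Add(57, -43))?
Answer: Mul(Rational(1, 66099), I, Pow(1289307594795, Rational(1, 2))) ≈ Mul(17.178, I)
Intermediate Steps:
U = Rational(76, 3) (U = Mul(Rational(1, 3), 76) = Rational(76, 3) ≈ 25.333)
I = Rational(-9511, 22033) (I = Mul(-19022, Rational(1, 44066)) = Rational(-9511, 22033) ≈ -0.43167)
h = Rational(-884, 3) (h = Add(-3, Mul(Rational(1, 2), Mul(Add(Rational(76, 3), -67), Add(57, -43)))) = Add(-3, Mul(Rational(1, 2), Mul(Rational(-125, 3), 14))) = Add(-3, Mul(Rational(1, 2), Rational(-1750, 3))) = Add(-3, Rational(-875, 3)) = Rational(-884, 3) ≈ -294.67)
Pow(Add(I, Function('f')(h)), Rational(1, 2)) = Pow(Add(Rational(-9511, 22033), Rational(-884, 3)), Rational(1, 2)) = Pow(Rational(-19505705, 66099), Rational(1, 2)) = Mul(Rational(1, 66099), I, Pow(1289307594795, Rational(1, 2)))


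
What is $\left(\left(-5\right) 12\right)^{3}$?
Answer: $-216000$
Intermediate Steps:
$\left(\left(-5\right) 12\right)^{3} = \left(-60\right)^{3} = -216000$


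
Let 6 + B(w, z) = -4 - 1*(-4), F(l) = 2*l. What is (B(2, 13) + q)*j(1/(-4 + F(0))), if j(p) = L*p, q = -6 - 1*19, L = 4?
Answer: 31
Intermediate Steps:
B(w, z) = -6 (B(w, z) = -6 + (-4 - 1*(-4)) = -6 + (-4 + 4) = -6 + 0 = -6)
q = -25 (q = -6 - 19 = -25)
j(p) = 4*p
(B(2, 13) + q)*j(1/(-4 + F(0))) = (-6 - 25)*(4/(-4 + 2*0)) = -124/(-4 + 0) = -124/(-4) = -124*(-1)/4 = -31*(-1) = 31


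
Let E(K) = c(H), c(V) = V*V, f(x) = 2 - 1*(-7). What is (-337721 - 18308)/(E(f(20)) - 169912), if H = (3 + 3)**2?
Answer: 356029/168616 ≈ 2.1115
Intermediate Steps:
f(x) = 9 (f(x) = 2 + 7 = 9)
H = 36 (H = 6**2 = 36)
c(V) = V**2
E(K) = 1296 (E(K) = 36**2 = 1296)
(-337721 - 18308)/(E(f(20)) - 169912) = (-337721 - 18308)/(1296 - 169912) = -356029/(-168616) = -356029*(-1/168616) = 356029/168616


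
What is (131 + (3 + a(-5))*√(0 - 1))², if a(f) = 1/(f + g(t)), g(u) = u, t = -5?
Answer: 1715259/100 + 3799*I/5 ≈ 17153.0 + 759.8*I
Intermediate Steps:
a(f) = 1/(-5 + f) (a(f) = 1/(f - 5) = 1/(-5 + f))
(131 + (3 + a(-5))*√(0 - 1))² = (131 + (3 + 1/(-5 - 5))*√(0 - 1))² = (131 + (3 + 1/(-10))*√(-1))² = (131 + (3 - ⅒)*I)² = (131 + 29*I/10)²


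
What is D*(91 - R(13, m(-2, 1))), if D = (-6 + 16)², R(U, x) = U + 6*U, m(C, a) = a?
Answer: 0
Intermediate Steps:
R(U, x) = 7*U
D = 100 (D = 10² = 100)
D*(91 - R(13, m(-2, 1))) = 100*(91 - 7*13) = 100*(91 - 1*91) = 100*(91 - 91) = 100*0 = 0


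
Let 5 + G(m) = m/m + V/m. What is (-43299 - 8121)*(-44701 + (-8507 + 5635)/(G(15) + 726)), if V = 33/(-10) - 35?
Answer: 248072119486140/107917 ≈ 2.2987e+9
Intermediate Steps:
V = -383/10 (V = 33*(-1/10) - 35 = -33/10 - 35 = -383/10 ≈ -38.300)
G(m) = -4 - 383/(10*m) (G(m) = -5 + (m/m - 383/(10*m)) = -5 + (1 - 383/(10*m)) = -4 - 383/(10*m))
(-43299 - 8121)*(-44701 + (-8507 + 5635)/(G(15) + 726)) = (-43299 - 8121)*(-44701 + (-8507 + 5635)/((-4 - 383/10/15) + 726)) = -51420*(-44701 - 2872/((-4 - 383/10*1/15) + 726)) = -51420*(-44701 - 2872/((-4 - 383/150) + 726)) = -51420*(-44701 - 2872/(-983/150 + 726)) = -51420*(-44701 - 2872/107917/150) = -51420*(-44701 - 2872*150/107917) = -51420*(-44701 - 430800/107917) = -51420*(-4824428617/107917) = 248072119486140/107917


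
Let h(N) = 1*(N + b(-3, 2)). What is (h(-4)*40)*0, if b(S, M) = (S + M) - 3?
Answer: 0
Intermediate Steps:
b(S, M) = -3 + M + S (b(S, M) = (M + S) - 3 = -3 + M + S)
h(N) = -4 + N (h(N) = 1*(N + (-3 + 2 - 3)) = 1*(N - 4) = 1*(-4 + N) = -4 + N)
(h(-4)*40)*0 = ((-4 - 4)*40)*0 = -8*40*0 = -320*0 = 0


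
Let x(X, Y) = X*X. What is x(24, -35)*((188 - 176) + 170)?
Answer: 104832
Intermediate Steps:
x(X, Y) = X²
x(24, -35)*((188 - 176) + 170) = 24²*((188 - 176) + 170) = 576*(12 + 170) = 576*182 = 104832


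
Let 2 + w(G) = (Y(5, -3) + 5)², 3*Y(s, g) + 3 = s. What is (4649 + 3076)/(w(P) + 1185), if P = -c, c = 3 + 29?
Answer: 69525/10936 ≈ 6.3574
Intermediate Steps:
c = 32
Y(s, g) = -1 + s/3
P = -32 (P = -1*32 = -32)
w(G) = 271/9 (w(G) = -2 + ((-1 + (⅓)*5) + 5)² = -2 + ((-1 + 5/3) + 5)² = -2 + (⅔ + 5)² = -2 + (17/3)² = -2 + 289/9 = 271/9)
(4649 + 3076)/(w(P) + 1185) = (4649 + 3076)/(271/9 + 1185) = 7725/(10936/9) = 7725*(9/10936) = 69525/10936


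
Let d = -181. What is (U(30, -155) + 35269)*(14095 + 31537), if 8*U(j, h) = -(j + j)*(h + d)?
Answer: 1724387648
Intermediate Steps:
U(j, h) = -j*(-181 + h)/4 (U(j, h) = (-(j + j)*(h - 181))/8 = (-2*j*(-181 + h))/8 = -j*(-181 + h)/4)
(U(30, -155) + 35269)*(14095 + 31537) = ((¼)*30*(181 - 1*(-155)) + 35269)*(14095 + 31537) = ((¼)*30*(181 + 155) + 35269)*45632 = ((¼)*30*336 + 35269)*45632 = (2520 + 35269)*45632 = 37789*45632 = 1724387648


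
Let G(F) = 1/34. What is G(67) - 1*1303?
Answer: -44301/34 ≈ -1303.0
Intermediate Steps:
G(F) = 1/34
G(67) - 1*1303 = 1/34 - 1*1303 = 1/34 - 1303 = -44301/34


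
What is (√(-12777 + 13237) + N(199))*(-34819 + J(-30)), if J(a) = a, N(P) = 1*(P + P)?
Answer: -13869902 - 69698*√115 ≈ -1.4617e+7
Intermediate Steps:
N(P) = 2*P (N(P) = 1*(2*P) = 2*P)
(√(-12777 + 13237) + N(199))*(-34819 + J(-30)) = (√(-12777 + 13237) + 2*199)*(-34819 - 30) = (√460 + 398)*(-34849) = (2*√115 + 398)*(-34849) = (398 + 2*√115)*(-34849) = -13869902 - 69698*√115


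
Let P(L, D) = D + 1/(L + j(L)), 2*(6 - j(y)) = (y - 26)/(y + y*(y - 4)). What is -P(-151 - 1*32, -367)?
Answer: 4422140257/12049243 ≈ 367.01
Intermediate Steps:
j(y) = 6 - (-26 + y)/(2*(y + y*(-4 + y))) (j(y) = 6 - (y - 26)/(2*(y + y*(y - 4))) = 6 - (-26 + y)/(2*(y + y*(-4 + y))))
P(L, D) = D + 1/(L + (26 - 37*L + 12*L**2)/(2*L*(-3 + L)))
-P(-151 - 1*32, -367) = -(-367*(26 - 37*(-151 - 1*32) + 12*(-151 - 1*32)**2) + 2*(-151 - 1*32)*(1 - 367*(-151 - 1*32))*(-3 + (-151 - 1*32)))/(26 - 37*(-151 - 1*32) + 12*(-151 - 1*32)**2 + 2*(-151 - 1*32)**2*(-3 + (-151 - 1*32))) = -(-367*(26 - 37*(-151 - 32) + 12*(-151 - 32)**2) + 2*(-151 - 32)*(1 - 367*(-151 - 32))*(-3 + (-151 - 32)))/(26 - 37*(-151 - 32) + 12*(-151 - 32)**2 + 2*(-151 - 32)**2*(-3 + (-151 - 32))) = -(-367*(26 - 37*(-183) + 12*(-183)**2) + 2*(-183)*(1 - 367*(-183))*(-3 - 183))/(26 - 37*(-183) + 12*(-183)**2 + 2*(-183)**2*(-3 - 183)) = -(-367*(26 + 6771 + 12*33489) + 2*(-183)*(1 + 67161)*(-186))/(26 + 6771 + 12*33489 + 2*33489*(-186)) = -(-367*(26 + 6771 + 401868) + 2*(-183)*67162*(-186))/(26 + 6771 + 401868 - 12457908) = -(-367*408665 + 4572120312)/(-12049243) = -(-1)*(-149980055 + 4572120312)/12049243 = -(-1)*4422140257/12049243 = -1*(-4422140257/12049243) = 4422140257/12049243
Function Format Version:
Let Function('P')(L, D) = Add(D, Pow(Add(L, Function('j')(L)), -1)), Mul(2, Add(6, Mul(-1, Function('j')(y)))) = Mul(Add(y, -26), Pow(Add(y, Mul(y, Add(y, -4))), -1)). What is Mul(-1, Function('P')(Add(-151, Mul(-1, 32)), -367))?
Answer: Rational(4422140257, 12049243) ≈ 367.01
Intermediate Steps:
Function('j')(y) = Add(6, Mul(Rational(-1, 2), Pow(Add(y, Mul(y, Add(-4, y))), -1), Add(-26, y))) (Function('j')(y) = Add(6, Mul(Rational(-1, 2), Mul(Add(y, -26), Pow(Add(y, Mul(y, Add(y, -4))), -1)))) = Add(6, Mul(Rational(-1, 2), Mul(Add(-26, y), Pow(Add(y, Mul(y, Add(-4, y))), -1)))) = Add(6, Mul(Rational(-1, 2), Mul(Pow(Add(y, Mul(y, Add(-4, y))), -1), Add(-26, y)))) = Add(6, Mul(Rational(-1, 2), Pow(Add(y, Mul(y, Add(-4, y))), -1), Add(-26, y))))
Function('P')(L, D) = Add(D, Pow(Add(L, Mul(Rational(1, 2), Pow(L, -1), Pow(Add(-3, L), -1), Add(26, Mul(-37, L), Mul(12, Pow(L, 2))))), -1))
Mul(-1, Function('P')(Add(-151, Mul(-1, 32)), -367)) = Mul(-1, Mul(Pow(Add(26, Mul(-37, Add(-151, Mul(-1, 32))), Mul(12, Pow(Add(-151, Mul(-1, 32)), 2)), Mul(2, Pow(Add(-151, Mul(-1, 32)), 2), Add(-3, Add(-151, Mul(-1, 32))))), -1), Add(Mul(-367, Add(26, Mul(-37, Add(-151, Mul(-1, 32))), Mul(12, Pow(Add(-151, Mul(-1, 32)), 2)))), Mul(2, Add(-151, Mul(-1, 32)), Add(1, Mul(-367, Add(-151, Mul(-1, 32)))), Add(-3, Add(-151, Mul(-1, 32))))))) = Mul(-1, Mul(Pow(Add(26, Mul(-37, Add(-151, -32)), Mul(12, Pow(Add(-151, -32), 2)), Mul(2, Pow(Add(-151, -32), 2), Add(-3, Add(-151, -32)))), -1), Add(Mul(-367, Add(26, Mul(-37, Add(-151, -32)), Mul(12, Pow(Add(-151, -32), 2)))), Mul(2, Add(-151, -32), Add(1, Mul(-367, Add(-151, -32))), Add(-3, Add(-151, -32)))))) = Mul(-1, Mul(Pow(Add(26, Mul(-37, -183), Mul(12, Pow(-183, 2)), Mul(2, Pow(-183, 2), Add(-3, -183))), -1), Add(Mul(-367, Add(26, Mul(-37, -183), Mul(12, Pow(-183, 2)))), Mul(2, -183, Add(1, Mul(-367, -183)), Add(-3, -183))))) = Mul(-1, Mul(Pow(Add(26, 6771, Mul(12, 33489), Mul(2, 33489, -186)), -1), Add(Mul(-367, Add(26, 6771, Mul(12, 33489))), Mul(2, -183, Add(1, 67161), -186)))) = Mul(-1, Mul(Pow(Add(26, 6771, 401868, -12457908), -1), Add(Mul(-367, Add(26, 6771, 401868)), Mul(2, -183, 67162, -186)))) = Mul(-1, Mul(Pow(-12049243, -1), Add(Mul(-367, 408665), 4572120312))) = Mul(-1, Mul(Rational(-1, 12049243), Add(-149980055, 4572120312))) = Mul(-1, Mul(Rational(-1, 12049243), 4422140257)) = Mul(-1, Rational(-4422140257, 12049243)) = Rational(4422140257, 12049243)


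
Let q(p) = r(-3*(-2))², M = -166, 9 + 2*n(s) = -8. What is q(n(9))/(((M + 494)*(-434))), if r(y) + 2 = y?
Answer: -1/8897 ≈ -0.00011240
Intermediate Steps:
n(s) = -17/2 (n(s) = -9/2 + (½)*(-8) = -9/2 - 4 = -17/2)
r(y) = -2 + y
q(p) = 16 (q(p) = (-2 - 3*(-2))² = (-2 + 6)² = 4² = 16)
q(n(9))/(((M + 494)*(-434))) = 16/(((-166 + 494)*(-434))) = 16/((328*(-434))) = 16/(-142352) = 16*(-1/142352) = -1/8897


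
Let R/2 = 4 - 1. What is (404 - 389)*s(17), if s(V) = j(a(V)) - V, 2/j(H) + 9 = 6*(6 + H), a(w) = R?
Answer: -5345/21 ≈ -254.52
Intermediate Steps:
R = 6 (R = 2*(4 - 1) = 2*3 = 6)
a(w) = 6
j(H) = 2/(27 + 6*H) (j(H) = 2/(-9 + 6*(6 + H)) = 2/(-9 + (36 + 6*H)) = 2/(27 + 6*H))
s(V) = 2/63 - V (s(V) = 2/(3*(9 + 2*6)) - V = 2/(3*(9 + 12)) - V = (2/3)/21 - V = (2/3)*(1/21) - V = 2/63 - V)
(404 - 389)*s(17) = (404 - 389)*(2/63 - 1*17) = 15*(2/63 - 17) = 15*(-1069/63) = -5345/21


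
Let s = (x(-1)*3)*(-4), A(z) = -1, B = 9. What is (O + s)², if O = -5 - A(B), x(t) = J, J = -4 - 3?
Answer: 6400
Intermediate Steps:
J = -7
x(t) = -7
O = -4 (O = -5 - 1*(-1) = -5 + 1 = -4)
s = 84 (s = -7*3*(-4) = -21*(-4) = 84)
(O + s)² = (-4 + 84)² = 80² = 6400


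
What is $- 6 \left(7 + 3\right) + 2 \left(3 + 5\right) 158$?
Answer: $2468$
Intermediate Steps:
$- 6 \left(7 + 3\right) + 2 \left(3 + 5\right) 158 = \left(-6\right) 10 + 2 \cdot 8 \cdot 158 = -60 + 16 \cdot 158 = -60 + 2528 = 2468$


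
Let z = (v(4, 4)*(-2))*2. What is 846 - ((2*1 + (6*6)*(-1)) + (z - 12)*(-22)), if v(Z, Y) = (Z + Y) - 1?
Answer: 0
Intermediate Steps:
v(Z, Y) = -1 + Y + Z (v(Z, Y) = (Y + Z) - 1 = -1 + Y + Z)
z = -28 (z = ((-1 + 4 + 4)*(-2))*2 = (7*(-2))*2 = -14*2 = -28)
846 - ((2*1 + (6*6)*(-1)) + (z - 12)*(-22)) = 846 - ((2*1 + (6*6)*(-1)) + (-28 - 12)*(-22)) = 846 - ((2 + 36*(-1)) - 40*(-22)) = 846 - ((2 - 36) + 880) = 846 - (-34 + 880) = 846 - 1*846 = 846 - 846 = 0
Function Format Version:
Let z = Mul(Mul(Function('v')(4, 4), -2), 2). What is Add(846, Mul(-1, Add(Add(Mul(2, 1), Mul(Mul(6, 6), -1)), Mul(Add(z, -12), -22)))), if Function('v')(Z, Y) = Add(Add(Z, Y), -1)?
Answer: 0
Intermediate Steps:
Function('v')(Z, Y) = Add(-1, Y, Z) (Function('v')(Z, Y) = Add(Add(Y, Z), -1) = Add(-1, Y, Z))
z = -28 (z = Mul(Mul(Add(-1, 4, 4), -2), 2) = Mul(Mul(7, -2), 2) = Mul(-14, 2) = -28)
Add(846, Mul(-1, Add(Add(Mul(2, 1), Mul(Mul(6, 6), -1)), Mul(Add(z, -12), -22)))) = Add(846, Mul(-1, Add(Add(Mul(2, 1), Mul(Mul(6, 6), -1)), Mul(Add(-28, -12), -22)))) = Add(846, Mul(-1, Add(Add(2, Mul(36, -1)), Mul(-40, -22)))) = Add(846, Mul(-1, Add(Add(2, -36), 880))) = Add(846, Mul(-1, Add(-34, 880))) = Add(846, Mul(-1, 846)) = Add(846, -846) = 0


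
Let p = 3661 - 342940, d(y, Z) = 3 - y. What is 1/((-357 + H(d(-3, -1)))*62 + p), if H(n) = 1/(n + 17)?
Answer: -23/8312437 ≈ -2.7669e-6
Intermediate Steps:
H(n) = 1/(17 + n)
p = -339279
1/((-357 + H(d(-3, -1)))*62 + p) = 1/((-357 + 1/(17 + (3 - 1*(-3))))*62 - 339279) = 1/((-357 + 1/(17 + (3 + 3)))*62 - 339279) = 1/((-357 + 1/(17 + 6))*62 - 339279) = 1/((-357 + 1/23)*62 - 339279) = 1/(-8210/23*62 - 339279) = 1/(-509020/23 - 339279) = 1/(-8312437/23) = -23/8312437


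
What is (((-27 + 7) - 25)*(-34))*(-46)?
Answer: -70380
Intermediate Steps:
(((-27 + 7) - 25)*(-34))*(-46) = ((-20 - 25)*(-34))*(-46) = -45*(-34)*(-46) = 1530*(-46) = -70380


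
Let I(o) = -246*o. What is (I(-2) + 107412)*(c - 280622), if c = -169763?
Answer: -48598343040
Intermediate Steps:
(I(-2) + 107412)*(c - 280622) = (-246*(-2) + 107412)*(-169763 - 280622) = (492 + 107412)*(-450385) = 107904*(-450385) = -48598343040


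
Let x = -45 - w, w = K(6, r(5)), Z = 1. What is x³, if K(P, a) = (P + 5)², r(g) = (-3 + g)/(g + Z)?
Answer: -4574296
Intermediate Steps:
r(g) = (-3 + g)/(1 + g) (r(g) = (-3 + g)/(g + 1) = (-3 + g)/(1 + g))
K(P, a) = (5 + P)²
w = 121 (w = (5 + 6)² = 11² = 121)
x = -166 (x = -45 - 1*121 = -45 - 121 = -166)
x³ = (-166)³ = -4574296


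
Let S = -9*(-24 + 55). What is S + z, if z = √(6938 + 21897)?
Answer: -279 + √28835 ≈ -109.19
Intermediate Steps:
S = -279 (S = -9*31 = -279)
z = √28835 ≈ 169.81
S + z = -279 + √28835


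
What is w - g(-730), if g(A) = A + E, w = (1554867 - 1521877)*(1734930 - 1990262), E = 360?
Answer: -8423402310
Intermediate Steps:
w = -8423402680 (w = 32990*(-255332) = -8423402680)
g(A) = 360 + A (g(A) = A + 360 = 360 + A)
w - g(-730) = -8423402680 - (360 - 730) = -8423402680 - 1*(-370) = -8423402680 + 370 = -8423402310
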